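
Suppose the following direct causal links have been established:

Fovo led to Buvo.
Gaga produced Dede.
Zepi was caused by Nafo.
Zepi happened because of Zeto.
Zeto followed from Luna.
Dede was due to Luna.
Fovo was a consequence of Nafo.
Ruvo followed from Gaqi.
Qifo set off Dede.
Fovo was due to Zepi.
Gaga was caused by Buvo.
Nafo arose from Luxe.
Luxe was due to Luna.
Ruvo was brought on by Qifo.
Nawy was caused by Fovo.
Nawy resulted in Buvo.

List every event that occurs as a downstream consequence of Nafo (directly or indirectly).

Direct effects: Zepi, Fovo.
2 steps out: Nawy, Buvo.
3 steps out: Gaga.
4 steps out: Dede.
Not reachable from it: Luna, Zeto, Luxe, Gaqi, Qifo, Ruvo.

Buvo, Dede, Fovo, Gaga, Nawy, Zepi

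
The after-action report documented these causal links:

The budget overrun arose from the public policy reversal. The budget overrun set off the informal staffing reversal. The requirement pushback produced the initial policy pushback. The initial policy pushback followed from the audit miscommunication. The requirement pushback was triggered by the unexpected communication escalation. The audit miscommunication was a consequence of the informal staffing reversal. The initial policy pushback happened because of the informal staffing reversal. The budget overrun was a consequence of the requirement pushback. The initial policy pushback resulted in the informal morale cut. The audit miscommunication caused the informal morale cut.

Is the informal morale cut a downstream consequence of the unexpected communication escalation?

There is a causal chain: the unexpected communication escalation → the requirement pushback → the initial policy pushback → the informal morale cut.

Yes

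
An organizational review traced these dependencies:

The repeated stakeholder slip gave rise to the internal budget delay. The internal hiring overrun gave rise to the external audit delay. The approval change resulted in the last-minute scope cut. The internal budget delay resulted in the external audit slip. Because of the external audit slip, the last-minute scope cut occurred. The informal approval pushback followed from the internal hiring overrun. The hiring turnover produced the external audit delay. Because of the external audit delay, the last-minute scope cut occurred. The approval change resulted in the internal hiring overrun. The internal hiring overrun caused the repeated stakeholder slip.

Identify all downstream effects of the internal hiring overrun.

the external audit delay, the external audit slip, the informal approval pushback, the internal budget delay, the last-minute scope cut, the repeated stakeholder slip

Direct effects: the informal approval pushback, the repeated stakeholder slip, the external audit delay.
2 steps out: the internal budget delay, the last-minute scope cut.
3 steps out: the external audit slip.
Not reachable from it: the approval change, the hiring turnover.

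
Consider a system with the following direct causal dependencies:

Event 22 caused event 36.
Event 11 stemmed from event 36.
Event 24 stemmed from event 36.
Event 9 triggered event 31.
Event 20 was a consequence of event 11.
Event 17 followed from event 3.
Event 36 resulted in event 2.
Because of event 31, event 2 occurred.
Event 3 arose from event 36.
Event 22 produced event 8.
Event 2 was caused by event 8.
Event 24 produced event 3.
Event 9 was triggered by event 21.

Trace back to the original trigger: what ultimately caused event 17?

event 22

Tracing upstream from event 17: event 17 ← event 3 ← event 36 ← event 22.
Event 22 has no stated cause, so it is the root.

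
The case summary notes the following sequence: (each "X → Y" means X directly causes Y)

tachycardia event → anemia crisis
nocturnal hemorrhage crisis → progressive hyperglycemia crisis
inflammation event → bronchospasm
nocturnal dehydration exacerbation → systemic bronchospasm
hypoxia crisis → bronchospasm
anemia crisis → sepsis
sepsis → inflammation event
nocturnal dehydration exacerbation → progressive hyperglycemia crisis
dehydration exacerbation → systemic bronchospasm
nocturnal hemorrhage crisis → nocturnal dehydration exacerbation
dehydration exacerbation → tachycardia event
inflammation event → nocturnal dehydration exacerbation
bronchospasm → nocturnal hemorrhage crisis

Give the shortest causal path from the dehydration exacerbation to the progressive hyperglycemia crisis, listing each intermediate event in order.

the dehydration exacerbation → the tachycardia event
the tachycardia event → the anemia crisis
the anemia crisis → the sepsis
the sepsis → the inflammation event
the inflammation event → the nocturnal dehydration exacerbation
the nocturnal dehydration exacerbation → the progressive hyperglycemia crisis
Length: 6 steps.

the dehydration exacerbation → the tachycardia event → the anemia crisis → the sepsis → the inflammation event → the nocturnal dehydration exacerbation → the progressive hyperglycemia crisis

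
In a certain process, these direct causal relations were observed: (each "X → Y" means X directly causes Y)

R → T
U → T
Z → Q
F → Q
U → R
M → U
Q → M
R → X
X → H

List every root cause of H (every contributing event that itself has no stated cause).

Tracing upstream from H: H ← X ← R ← U ← M ← Q ← Z.
A separate upstream branch: H ← X ← R ← U ← M ← Q ← F.
Each of those chain origins has no stated cause.

F, Z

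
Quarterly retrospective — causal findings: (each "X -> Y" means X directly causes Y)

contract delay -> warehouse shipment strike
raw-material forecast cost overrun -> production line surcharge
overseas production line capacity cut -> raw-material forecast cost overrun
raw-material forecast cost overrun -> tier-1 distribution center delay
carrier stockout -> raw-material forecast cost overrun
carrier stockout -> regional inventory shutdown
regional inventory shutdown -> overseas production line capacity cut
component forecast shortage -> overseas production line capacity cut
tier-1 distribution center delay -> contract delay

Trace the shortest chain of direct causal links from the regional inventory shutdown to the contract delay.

the regional inventory shutdown → the overseas production line capacity cut → the raw-material forecast cost overrun → the tier-1 distribution center delay → the contract delay

the regional inventory shutdown → the overseas production line capacity cut
the overseas production line capacity cut → the raw-material forecast cost overrun
the raw-material forecast cost overrun → the tier-1 distribution center delay
the tier-1 distribution center delay → the contract delay
Length: 4 steps.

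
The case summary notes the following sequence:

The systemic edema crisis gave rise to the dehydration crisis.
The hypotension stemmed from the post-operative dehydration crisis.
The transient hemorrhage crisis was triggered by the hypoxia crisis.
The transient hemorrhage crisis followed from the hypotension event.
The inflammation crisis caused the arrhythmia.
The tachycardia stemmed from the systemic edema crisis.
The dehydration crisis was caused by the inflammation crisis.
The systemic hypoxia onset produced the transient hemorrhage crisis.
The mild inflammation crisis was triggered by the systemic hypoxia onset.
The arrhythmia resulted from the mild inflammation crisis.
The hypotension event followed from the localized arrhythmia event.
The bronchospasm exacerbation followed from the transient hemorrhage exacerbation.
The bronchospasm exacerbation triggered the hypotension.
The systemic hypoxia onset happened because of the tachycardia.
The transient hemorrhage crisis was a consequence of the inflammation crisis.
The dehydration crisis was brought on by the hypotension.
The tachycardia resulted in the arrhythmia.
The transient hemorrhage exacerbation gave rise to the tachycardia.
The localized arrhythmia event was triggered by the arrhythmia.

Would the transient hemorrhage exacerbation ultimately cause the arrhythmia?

There is a causal chain: the transient hemorrhage exacerbation → the tachycardia → the arrhythmia.

Yes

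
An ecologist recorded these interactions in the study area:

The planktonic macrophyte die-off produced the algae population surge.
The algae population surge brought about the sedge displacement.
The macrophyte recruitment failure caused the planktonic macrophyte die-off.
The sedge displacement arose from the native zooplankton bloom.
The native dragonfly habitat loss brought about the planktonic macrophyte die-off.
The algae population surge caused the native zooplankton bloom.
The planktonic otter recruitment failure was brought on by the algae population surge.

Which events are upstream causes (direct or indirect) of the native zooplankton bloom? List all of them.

Immediate cause of the native zooplankton bloom: the algae population surge.
Further upstream: the native dragonfly habitat loss, the planktonic macrophyte die-off, the macrophyte recruitment failure.

the algae population surge, the macrophyte recruitment failure, the native dragonfly habitat loss, the planktonic macrophyte die-off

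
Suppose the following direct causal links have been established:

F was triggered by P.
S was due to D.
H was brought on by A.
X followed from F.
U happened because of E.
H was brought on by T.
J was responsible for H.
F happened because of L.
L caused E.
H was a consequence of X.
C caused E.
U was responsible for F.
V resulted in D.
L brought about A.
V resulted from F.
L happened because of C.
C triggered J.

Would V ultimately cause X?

No

V leads to D, S; X is not among them.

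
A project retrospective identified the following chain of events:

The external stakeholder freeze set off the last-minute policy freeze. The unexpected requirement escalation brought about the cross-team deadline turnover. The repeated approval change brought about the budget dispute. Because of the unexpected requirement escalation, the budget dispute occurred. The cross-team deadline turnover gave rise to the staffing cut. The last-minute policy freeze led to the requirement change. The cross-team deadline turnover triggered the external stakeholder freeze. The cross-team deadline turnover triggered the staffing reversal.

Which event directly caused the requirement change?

Upstream contributors include the unexpected requirement escalation, the cross-team deadline turnover, the external stakeholder freeze, but only the last-minute policy freeze feeds directly into the requirement change.

the last-minute policy freeze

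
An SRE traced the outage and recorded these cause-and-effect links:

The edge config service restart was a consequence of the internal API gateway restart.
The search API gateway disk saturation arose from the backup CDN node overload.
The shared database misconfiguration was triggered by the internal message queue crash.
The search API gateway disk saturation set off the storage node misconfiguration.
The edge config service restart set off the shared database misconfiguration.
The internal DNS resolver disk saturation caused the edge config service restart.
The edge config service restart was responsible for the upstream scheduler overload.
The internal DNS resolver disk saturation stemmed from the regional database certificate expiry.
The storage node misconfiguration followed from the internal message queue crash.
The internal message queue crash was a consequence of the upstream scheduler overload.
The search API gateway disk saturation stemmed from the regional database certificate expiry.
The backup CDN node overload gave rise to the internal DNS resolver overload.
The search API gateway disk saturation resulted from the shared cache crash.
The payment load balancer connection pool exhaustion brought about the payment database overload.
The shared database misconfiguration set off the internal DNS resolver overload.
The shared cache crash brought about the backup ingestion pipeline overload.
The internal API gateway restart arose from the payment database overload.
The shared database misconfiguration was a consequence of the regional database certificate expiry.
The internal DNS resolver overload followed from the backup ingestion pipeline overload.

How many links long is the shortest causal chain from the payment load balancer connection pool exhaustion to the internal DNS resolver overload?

5

Shortest chain: the payment load balancer connection pool exhaustion → the payment database overload → the internal API gateway restart → the edge config service restart → the shared database misconfiguration → the internal DNS resolver overload.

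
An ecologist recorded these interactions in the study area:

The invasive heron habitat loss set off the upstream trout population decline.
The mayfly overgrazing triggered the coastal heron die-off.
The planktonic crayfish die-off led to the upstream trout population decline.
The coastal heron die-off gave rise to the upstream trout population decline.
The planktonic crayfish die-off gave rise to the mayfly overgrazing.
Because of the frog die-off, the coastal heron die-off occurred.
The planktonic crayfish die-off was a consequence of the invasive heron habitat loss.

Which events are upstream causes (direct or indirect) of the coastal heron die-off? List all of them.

Immediate causes of the coastal heron die-off: the mayfly overgrazing, the frog die-off.
Further upstream: the invasive heron habitat loss, the planktonic crayfish die-off.

the frog die-off, the invasive heron habitat loss, the mayfly overgrazing, the planktonic crayfish die-off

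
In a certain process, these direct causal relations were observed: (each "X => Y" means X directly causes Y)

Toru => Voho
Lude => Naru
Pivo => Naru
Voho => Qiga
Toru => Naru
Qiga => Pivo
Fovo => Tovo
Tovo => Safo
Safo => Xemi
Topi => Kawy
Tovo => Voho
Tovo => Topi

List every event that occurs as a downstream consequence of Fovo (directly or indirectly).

Kawy, Naru, Pivo, Qiga, Safo, Topi, Tovo, Voho, Xemi

Direct effects: Tovo.
2 steps out: Safo, Topi, Voho.
3 steps out: Xemi, Kawy, Qiga.
4 steps out: Pivo.
5 steps out: Naru.
Not reachable from it: Toru, Lude.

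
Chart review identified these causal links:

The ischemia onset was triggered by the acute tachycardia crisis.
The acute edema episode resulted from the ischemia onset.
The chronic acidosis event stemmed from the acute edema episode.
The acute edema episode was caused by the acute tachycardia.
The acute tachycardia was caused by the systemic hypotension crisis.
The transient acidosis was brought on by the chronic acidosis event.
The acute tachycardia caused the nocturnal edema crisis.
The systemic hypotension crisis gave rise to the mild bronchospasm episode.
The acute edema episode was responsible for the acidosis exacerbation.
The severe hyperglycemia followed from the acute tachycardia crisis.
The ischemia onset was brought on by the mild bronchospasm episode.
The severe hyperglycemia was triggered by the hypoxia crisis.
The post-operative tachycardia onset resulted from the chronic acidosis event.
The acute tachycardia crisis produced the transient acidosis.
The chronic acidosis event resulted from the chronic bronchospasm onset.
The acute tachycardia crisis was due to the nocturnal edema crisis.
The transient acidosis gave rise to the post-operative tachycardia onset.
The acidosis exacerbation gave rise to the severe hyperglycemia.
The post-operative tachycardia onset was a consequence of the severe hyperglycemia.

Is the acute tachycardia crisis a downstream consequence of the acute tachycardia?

There is a causal chain: the acute tachycardia → the nocturnal edema crisis → the acute tachycardia crisis.

Yes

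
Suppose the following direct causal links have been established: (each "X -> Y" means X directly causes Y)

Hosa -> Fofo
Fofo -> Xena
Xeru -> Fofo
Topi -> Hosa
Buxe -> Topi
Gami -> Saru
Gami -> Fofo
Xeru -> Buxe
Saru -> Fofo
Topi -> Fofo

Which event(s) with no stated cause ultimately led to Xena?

Gami, Xeru

Tracing upstream from Xena: Xena ← Fofo ← Gami.
A separate upstream branch: Xena ← Fofo ← Xeru.
Each of those chain origins has no stated cause.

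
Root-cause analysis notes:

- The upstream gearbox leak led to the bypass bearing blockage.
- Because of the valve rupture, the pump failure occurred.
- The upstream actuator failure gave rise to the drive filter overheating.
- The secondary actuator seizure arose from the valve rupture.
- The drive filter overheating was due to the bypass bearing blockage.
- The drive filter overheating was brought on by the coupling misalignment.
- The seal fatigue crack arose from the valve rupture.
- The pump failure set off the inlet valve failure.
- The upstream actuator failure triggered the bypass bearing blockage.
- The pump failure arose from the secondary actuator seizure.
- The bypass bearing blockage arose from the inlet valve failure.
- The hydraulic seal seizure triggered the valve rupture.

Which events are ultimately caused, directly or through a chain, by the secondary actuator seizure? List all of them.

Direct effects: the pump failure.
2 steps out: the inlet valve failure.
3 steps out: the bypass bearing blockage.
4 steps out: the drive filter overheating.
Not reachable from it: the coupling misalignment, the hydraulic seal seizure, the valve rupture, the upstream gearbox leak, the seal fatigue crack, the upstream actuator failure.

the bypass bearing blockage, the drive filter overheating, the inlet valve failure, the pump failure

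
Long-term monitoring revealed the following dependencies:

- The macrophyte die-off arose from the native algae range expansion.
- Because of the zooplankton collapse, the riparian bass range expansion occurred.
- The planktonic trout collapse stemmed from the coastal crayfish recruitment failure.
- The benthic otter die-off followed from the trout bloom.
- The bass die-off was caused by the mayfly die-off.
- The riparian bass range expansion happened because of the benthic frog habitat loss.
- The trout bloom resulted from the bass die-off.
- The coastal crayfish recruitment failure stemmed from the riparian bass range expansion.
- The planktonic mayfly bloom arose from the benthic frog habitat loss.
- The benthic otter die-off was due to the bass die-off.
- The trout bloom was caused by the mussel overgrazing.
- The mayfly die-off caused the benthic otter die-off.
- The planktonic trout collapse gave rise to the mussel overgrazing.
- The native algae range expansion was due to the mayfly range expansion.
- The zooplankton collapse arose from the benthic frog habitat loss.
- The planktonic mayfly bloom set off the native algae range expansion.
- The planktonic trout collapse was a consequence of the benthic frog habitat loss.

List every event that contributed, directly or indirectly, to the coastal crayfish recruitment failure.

Immediate cause of the coastal crayfish recruitment failure: the riparian bass range expansion.
Further upstream: the benthic frog habitat loss, the zooplankton collapse.

the benthic frog habitat loss, the riparian bass range expansion, the zooplankton collapse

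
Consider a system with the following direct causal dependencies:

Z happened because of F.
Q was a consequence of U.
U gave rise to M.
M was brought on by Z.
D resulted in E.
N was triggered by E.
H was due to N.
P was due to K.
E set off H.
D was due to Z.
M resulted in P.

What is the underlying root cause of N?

F

Tracing upstream from N: N ← E ← D ← Z ← F.
F has no stated cause, so it is the root.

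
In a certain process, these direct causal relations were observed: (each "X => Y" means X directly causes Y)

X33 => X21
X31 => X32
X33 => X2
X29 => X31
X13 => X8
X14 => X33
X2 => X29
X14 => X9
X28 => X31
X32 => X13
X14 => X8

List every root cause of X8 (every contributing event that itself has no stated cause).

Tracing upstream from X8: X8 ← X14.
A separate upstream branch: X8 ← X13 ← X32 ← X31 ← X28.
Each of those chain origins has no stated cause.

X14, X28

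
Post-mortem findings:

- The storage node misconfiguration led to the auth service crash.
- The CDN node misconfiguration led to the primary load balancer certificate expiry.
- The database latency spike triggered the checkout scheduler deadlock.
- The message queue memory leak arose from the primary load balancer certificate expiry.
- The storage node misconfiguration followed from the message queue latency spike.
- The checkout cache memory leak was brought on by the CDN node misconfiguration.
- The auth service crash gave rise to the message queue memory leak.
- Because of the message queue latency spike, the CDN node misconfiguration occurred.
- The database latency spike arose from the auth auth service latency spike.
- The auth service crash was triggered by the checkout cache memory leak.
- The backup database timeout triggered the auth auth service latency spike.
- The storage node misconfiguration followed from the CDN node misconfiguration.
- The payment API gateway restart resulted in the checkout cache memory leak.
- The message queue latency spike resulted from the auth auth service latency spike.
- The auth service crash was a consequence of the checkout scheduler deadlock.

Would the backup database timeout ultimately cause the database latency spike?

There is a causal chain: the backup database timeout → the auth auth service latency spike → the database latency spike.

Yes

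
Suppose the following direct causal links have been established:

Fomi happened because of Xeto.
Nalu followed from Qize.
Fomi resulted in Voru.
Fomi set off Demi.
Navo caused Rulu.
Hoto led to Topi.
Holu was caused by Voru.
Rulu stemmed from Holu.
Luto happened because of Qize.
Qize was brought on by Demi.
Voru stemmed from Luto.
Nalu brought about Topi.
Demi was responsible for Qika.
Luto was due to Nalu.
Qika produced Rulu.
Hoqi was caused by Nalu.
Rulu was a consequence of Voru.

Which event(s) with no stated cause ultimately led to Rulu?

Navo, Xeto

Tracing upstream from Rulu: Rulu ← Voru ← Fomi ← Xeto.
A separate upstream branch: Rulu ← Navo.
Each of those chain origins has no stated cause.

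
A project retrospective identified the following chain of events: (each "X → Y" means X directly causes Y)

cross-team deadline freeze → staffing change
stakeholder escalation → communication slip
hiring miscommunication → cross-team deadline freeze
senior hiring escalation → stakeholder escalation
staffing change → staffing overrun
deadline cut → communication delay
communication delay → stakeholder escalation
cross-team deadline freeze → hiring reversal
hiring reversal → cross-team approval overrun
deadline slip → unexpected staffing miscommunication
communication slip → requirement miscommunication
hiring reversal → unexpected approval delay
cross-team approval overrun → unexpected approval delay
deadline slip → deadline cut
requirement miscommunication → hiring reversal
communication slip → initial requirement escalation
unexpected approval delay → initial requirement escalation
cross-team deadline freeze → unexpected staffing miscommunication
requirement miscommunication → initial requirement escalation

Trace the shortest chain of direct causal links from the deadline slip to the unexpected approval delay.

the deadline slip → the deadline cut → the communication delay → the stakeholder escalation → the communication slip → the requirement miscommunication → the hiring reversal → the unexpected approval delay

the deadline slip → the deadline cut
the deadline cut → the communication delay
the communication delay → the stakeholder escalation
the stakeholder escalation → the communication slip
the communication slip → the requirement miscommunication
the requirement miscommunication → the hiring reversal
the hiring reversal → the unexpected approval delay
Length: 7 steps.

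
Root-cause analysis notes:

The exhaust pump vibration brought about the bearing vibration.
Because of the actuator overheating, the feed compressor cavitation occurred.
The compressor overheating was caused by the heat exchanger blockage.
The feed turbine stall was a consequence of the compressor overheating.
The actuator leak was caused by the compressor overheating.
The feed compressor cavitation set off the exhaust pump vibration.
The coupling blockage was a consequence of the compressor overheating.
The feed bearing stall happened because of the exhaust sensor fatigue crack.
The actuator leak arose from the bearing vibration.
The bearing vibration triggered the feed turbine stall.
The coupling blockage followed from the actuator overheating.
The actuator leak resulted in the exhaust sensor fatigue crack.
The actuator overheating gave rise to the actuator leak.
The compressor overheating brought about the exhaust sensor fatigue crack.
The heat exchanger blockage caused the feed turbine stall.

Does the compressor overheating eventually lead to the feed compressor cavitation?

The compressor overheating leads to the coupling blockage, the feed turbine stall, the actuator leak, the exhaust sensor fatigue crack, the feed bearing stall; the feed compressor cavitation is not among them.

No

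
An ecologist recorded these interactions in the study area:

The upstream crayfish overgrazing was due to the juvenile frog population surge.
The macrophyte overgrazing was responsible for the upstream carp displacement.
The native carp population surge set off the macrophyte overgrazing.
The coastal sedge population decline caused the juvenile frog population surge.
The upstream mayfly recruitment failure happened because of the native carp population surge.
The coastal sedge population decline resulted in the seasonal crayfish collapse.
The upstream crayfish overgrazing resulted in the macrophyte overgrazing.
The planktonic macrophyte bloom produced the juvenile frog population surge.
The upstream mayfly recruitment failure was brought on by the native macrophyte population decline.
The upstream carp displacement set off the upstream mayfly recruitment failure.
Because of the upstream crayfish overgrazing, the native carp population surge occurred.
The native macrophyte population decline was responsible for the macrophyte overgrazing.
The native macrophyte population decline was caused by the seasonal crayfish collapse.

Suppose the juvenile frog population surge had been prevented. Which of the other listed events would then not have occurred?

the native carp population surge, the upstream crayfish overgrazing

Downstream of the juvenile frog population surge: the upstream crayfish overgrazing, the native carp population surge, the macrophyte overgrazing, the upstream carp displacement, the upstream mayfly recruitment failure.
Of those, still caused via another path: the macrophyte overgrazing, the upstream carp displacement, the upstream mayfly recruitment failure.
The remainder have no surviving cause.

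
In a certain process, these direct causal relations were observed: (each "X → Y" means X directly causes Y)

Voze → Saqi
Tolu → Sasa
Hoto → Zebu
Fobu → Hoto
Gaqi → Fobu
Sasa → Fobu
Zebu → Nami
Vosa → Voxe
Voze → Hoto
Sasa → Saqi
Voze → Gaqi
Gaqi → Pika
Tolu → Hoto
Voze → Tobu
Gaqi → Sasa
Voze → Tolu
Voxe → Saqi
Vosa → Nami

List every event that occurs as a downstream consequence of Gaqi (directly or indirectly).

Direct effects: Pika, Sasa, Fobu.
2 steps out: Hoto, Saqi.
3 steps out: Zebu.
4 steps out: Nami.
Not reachable from it: Vosa, Voze, Tobu, Tolu, Voxe.

Fobu, Hoto, Nami, Pika, Saqi, Sasa, Zebu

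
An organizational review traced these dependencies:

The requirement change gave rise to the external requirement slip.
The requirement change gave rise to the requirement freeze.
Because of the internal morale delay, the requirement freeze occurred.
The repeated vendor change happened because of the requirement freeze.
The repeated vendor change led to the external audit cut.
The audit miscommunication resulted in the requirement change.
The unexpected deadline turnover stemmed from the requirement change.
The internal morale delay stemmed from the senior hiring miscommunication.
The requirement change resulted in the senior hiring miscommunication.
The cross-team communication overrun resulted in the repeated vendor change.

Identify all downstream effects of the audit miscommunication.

the external audit cut, the external requirement slip, the internal morale delay, the repeated vendor change, the requirement change, the requirement freeze, the senior hiring miscommunication, the unexpected deadline turnover

Direct effects: the requirement change.
2 steps out: the unexpected deadline turnover, the external requirement slip, the senior hiring miscommunication, the requirement freeze.
3 steps out: the internal morale delay, the repeated vendor change.
4 steps out: the external audit cut.
Not reachable from it: the cross-team communication overrun.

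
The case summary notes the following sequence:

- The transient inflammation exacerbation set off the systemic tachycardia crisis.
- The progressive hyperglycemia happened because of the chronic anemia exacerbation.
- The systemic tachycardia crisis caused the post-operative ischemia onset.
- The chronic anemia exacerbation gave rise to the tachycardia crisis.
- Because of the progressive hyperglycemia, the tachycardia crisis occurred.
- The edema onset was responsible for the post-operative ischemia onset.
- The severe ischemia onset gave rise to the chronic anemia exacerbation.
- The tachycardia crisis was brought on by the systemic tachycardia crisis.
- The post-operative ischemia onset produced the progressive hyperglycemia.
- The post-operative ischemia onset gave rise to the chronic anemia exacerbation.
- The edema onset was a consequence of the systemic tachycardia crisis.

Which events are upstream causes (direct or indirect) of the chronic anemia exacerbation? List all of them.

the edema onset, the post-operative ischemia onset, the severe ischemia onset, the systemic tachycardia crisis, the transient inflammation exacerbation

Immediate causes of the chronic anemia exacerbation: the post-operative ischemia onset, the severe ischemia onset.
Further upstream: the transient inflammation exacerbation, the systemic tachycardia crisis, the edema onset.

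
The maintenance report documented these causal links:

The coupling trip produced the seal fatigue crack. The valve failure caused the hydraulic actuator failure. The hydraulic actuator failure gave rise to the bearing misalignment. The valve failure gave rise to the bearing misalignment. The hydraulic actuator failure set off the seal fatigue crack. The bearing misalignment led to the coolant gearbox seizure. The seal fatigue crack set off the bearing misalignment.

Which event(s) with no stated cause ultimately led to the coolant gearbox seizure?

Tracing upstream from the coolant gearbox seizure: the coolant gearbox seizure ← the bearing misalignment ← the valve failure.
A separate upstream branch: the coolant gearbox seizure ← the bearing misalignment ← the seal fatigue crack ← the coupling trip.
Each of those chain origins has no stated cause.

the coupling trip, the valve failure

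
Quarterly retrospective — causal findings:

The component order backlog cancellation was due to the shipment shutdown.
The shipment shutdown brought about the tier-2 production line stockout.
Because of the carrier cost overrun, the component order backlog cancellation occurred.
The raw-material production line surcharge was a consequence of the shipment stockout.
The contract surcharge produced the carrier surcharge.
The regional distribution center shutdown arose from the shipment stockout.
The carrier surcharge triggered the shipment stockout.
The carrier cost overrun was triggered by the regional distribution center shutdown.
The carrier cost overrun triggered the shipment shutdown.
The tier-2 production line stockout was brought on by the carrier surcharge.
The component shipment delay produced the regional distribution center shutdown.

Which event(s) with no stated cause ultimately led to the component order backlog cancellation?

Tracing upstream from the component order backlog cancellation: the component order backlog cancellation ← the carrier cost overrun ← the regional distribution center shutdown ← the shipment stockout ← the carrier surcharge ← the contract surcharge.
A separate upstream branch: the component order backlog cancellation ← the carrier cost overrun ← the regional distribution center shutdown ← the component shipment delay.
Each of those chain origins has no stated cause.

the component shipment delay, the contract surcharge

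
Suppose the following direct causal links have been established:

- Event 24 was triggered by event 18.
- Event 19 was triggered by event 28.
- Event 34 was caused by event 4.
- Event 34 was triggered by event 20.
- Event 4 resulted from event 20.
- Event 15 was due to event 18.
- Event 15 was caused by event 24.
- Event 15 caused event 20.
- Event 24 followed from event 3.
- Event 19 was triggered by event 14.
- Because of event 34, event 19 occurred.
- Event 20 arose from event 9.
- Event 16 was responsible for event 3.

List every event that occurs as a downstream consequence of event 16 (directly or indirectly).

event 15, event 19, event 20, event 24, event 3, event 34, event 4

Direct effects: event 3.
2 steps out: event 24.
3 steps out: event 15.
4 steps out: event 20.
5 steps out: event 4, event 34.
6 steps out: event 19.
Not reachable from it: event 28, event 18, event 9, event 14.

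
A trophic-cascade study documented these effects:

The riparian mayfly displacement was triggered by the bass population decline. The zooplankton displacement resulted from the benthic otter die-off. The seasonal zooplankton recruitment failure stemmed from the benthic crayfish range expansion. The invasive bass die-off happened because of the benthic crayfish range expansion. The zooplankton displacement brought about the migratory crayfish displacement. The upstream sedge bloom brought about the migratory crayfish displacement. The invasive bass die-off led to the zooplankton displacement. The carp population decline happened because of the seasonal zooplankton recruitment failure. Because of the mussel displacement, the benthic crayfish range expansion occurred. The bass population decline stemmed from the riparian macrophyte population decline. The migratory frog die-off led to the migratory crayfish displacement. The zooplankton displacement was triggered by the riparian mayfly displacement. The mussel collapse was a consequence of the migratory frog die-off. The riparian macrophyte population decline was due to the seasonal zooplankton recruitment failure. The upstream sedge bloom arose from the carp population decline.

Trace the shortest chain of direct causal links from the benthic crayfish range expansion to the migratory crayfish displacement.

the benthic crayfish range expansion → the invasive bass die-off
the invasive bass die-off → the zooplankton displacement
the zooplankton displacement → the migratory crayfish displacement
Length: 3 steps.

the benthic crayfish range expansion → the invasive bass die-off → the zooplankton displacement → the migratory crayfish displacement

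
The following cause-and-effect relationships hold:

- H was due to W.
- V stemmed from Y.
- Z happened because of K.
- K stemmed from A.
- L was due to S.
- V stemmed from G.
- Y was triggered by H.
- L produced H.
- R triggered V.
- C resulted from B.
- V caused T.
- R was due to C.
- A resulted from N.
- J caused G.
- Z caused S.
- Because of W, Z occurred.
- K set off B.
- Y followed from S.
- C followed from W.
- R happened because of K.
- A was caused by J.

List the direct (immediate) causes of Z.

Upstream contributors include J, N, A, but only K, W feed directly into Z.

K, W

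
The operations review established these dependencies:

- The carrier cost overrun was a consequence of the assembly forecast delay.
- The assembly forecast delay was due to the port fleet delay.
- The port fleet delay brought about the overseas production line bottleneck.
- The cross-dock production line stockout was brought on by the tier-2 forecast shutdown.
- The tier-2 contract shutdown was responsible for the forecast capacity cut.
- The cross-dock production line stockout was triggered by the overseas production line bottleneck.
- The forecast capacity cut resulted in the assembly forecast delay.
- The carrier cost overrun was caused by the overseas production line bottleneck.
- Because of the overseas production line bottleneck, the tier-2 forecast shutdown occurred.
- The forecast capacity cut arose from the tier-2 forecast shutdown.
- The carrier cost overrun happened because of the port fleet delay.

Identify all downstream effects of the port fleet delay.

Direct effects: the overseas production line bottleneck, the assembly forecast delay, the carrier cost overrun.
2 steps out: the tier-2 forecast shutdown, the cross-dock production line stockout.
3 steps out: the forecast capacity cut.
Not reachable from it: the tier-2 contract shutdown.

the assembly forecast delay, the carrier cost overrun, the cross-dock production line stockout, the forecast capacity cut, the overseas production line bottleneck, the tier-2 forecast shutdown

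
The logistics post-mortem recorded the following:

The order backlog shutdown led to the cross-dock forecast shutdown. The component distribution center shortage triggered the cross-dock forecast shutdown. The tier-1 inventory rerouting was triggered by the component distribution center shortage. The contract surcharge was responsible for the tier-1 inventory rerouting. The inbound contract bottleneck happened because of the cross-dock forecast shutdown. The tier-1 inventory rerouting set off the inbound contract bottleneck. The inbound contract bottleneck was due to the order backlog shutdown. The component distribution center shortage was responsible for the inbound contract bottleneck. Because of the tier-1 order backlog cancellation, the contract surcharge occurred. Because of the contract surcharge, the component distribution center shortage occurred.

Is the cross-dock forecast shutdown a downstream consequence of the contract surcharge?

There is a causal chain: the contract surcharge → the component distribution center shortage → the cross-dock forecast shutdown.

Yes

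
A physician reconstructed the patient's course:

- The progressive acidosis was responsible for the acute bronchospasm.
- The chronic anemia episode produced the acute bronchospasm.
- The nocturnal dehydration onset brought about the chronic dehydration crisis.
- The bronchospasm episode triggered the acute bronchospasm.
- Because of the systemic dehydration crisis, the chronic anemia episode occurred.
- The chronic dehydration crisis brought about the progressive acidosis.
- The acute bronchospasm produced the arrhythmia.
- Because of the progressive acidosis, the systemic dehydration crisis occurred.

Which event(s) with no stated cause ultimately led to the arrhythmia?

Tracing upstream from the arrhythmia: the arrhythmia ← the acute bronchospasm ← the progressive acidosis ← the chronic dehydration crisis ← the nocturnal dehydration onset.
A separate upstream branch: the arrhythmia ← the acute bronchospasm ← the bronchospasm episode.
Each of those chain origins has no stated cause.

the bronchospasm episode, the nocturnal dehydration onset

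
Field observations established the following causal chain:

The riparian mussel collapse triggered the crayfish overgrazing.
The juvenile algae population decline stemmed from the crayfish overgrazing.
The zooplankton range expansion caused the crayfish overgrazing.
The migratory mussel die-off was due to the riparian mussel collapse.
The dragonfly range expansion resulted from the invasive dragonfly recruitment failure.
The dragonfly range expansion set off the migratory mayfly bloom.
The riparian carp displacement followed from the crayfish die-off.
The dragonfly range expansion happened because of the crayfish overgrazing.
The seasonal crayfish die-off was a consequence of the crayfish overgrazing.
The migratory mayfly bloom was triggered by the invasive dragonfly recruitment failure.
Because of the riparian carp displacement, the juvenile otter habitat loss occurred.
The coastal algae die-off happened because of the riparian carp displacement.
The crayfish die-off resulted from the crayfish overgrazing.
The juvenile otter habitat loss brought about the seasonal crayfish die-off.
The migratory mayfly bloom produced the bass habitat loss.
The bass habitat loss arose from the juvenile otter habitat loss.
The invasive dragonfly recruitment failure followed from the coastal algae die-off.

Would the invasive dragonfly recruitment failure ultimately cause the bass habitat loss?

There is a causal chain: the invasive dragonfly recruitment failure → the migratory mayfly bloom → the bass habitat loss.

Yes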